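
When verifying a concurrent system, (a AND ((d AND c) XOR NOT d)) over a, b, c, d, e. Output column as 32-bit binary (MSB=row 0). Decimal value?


Formula: (a AND ((d AND c) XOR NOT d)) over a, b, c, d, e (32 rows)
Evaluate each row (bits = a,b,c,d,e, MSB first):
  row 0 [00000]: (0 AND ((0 AND 0) XOR NOT 0)) -> 0
  row 1 [00001]: (0 AND ((0 AND 0) XOR NOT 0)) -> 0
  row 2 [00010]: (0 AND ((1 AND 0) XOR NOT 1)) -> 0
  row 3 [00011]: (0 AND ((1 AND 0) XOR NOT 1)) -> 0
  row 4 [00100]: (0 AND ((0 AND 1) XOR NOT 0)) -> 0
  row 5 [00101]: (0 AND ((0 AND 1) XOR NOT 0)) -> 0
  row 6 [00110]: (0 AND ((1 AND 1) XOR NOT 1)) -> 0
  row 7 [00111]: (0 AND ((1 AND 1) XOR NOT 1)) -> 0
  row 8 [01000]: (0 AND ((0 AND 0) XOR NOT 0)) -> 0
  row 9 [01001]: (0 AND ((0 AND 0) XOR NOT 0)) -> 0
  row 10 [01010]: (0 AND ((1 AND 0) XOR NOT 1)) -> 0
  row 11 [01011]: (0 AND ((1 AND 0) XOR NOT 1)) -> 0
  row 12 [01100]: (0 AND ((0 AND 1) XOR NOT 0)) -> 0
  row 13 [01101]: (0 AND ((0 AND 1) XOR NOT 0)) -> 0
  row 14 [01110]: (0 AND ((1 AND 1) XOR NOT 1)) -> 0
  row 15 [01111]: (0 AND ((1 AND 1) XOR NOT 1)) -> 0
  row 16 [10000]: (1 AND ((0 AND 0) XOR NOT 0)) -> 1
  row 17 [10001]: (1 AND ((0 AND 0) XOR NOT 0)) -> 1
  row 18 [10010]: (1 AND ((1 AND 0) XOR NOT 1)) -> 0
  row 19 [10011]: (1 AND ((1 AND 0) XOR NOT 1)) -> 0
  row 20 [10100]: (1 AND ((0 AND 1) XOR NOT 0)) -> 1
  row 21 [10101]: (1 AND ((0 AND 1) XOR NOT 0)) -> 1
  row 22 [10110]: (1 AND ((1 AND 1) XOR NOT 1)) -> 1
  row 23 [10111]: (1 AND ((1 AND 1) XOR NOT 1)) -> 1
  row 24 [11000]: (1 AND ((0 AND 0) XOR NOT 0)) -> 1
  row 25 [11001]: (1 AND ((0 AND 0) XOR NOT 0)) -> 1
  row 26 [11010]: (1 AND ((1 AND 0) XOR NOT 1)) -> 0
  row 27 [11011]: (1 AND ((1 AND 0) XOR NOT 1)) -> 0
  row 28 [11100]: (1 AND ((0 AND 1) XOR NOT 0)) -> 1
  row 29 [11101]: (1 AND ((0 AND 1) XOR NOT 0)) -> 1
  row 30 [11110]: (1 AND ((1 AND 1) XOR NOT 1)) -> 1
  row 31 [11111]: (1 AND ((1 AND 1) XOR NOT 1)) -> 1
Full result column, 4 rows per line (a,b,c fixed per line; d,e runs 00..11 left to right):
  rows 0-3 [a,b,c=000]: 0000  = hex 0
  rows 4-7 [a,b,c=001]: 0000  = hex 0
  rows 8-11 [a,b,c=010]: 0000  = hex 0
  rows 12-15 [a,b,c=011]: 0000  = hex 0
  rows 16-19 [a,b,c=100]: 1100  = hex C
  rows 20-23 [a,b,c=101]: 1111  = hex F
  rows 24-27 [a,b,c=110]: 1100  = hex C
  rows 28-31 [a,b,c=111]: 1111  = hex F
Output column (row 0 .. row 31) = 00000000000000001100111111001111
Output column grouped in 4s = 0000 0000 0000 0000 1100 1111 1100 1111 = 0x0000CFCF
Convert to decimal digit by digit (value = value*16 + digit):
  0 -> 0
  0*16 + 0 = 0
  0*16 + 0 = 0
  0*16 + 0 = 0
  0*16 + 12 (C) = 12
  12*16 + 15 (F) = 207
  207*16 + 12 (C) = 3324
  3324*16 + 15 (F) = 53199
Decimal = 53199

53199


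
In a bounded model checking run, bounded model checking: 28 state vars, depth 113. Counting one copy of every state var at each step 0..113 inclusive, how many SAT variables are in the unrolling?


BMC unrolls to depth k, creating one copy of each state var for steps 0..k.
Step count = 113 + 1 = 114 (steps 0 through 113)
Vars per step = 28
Total = 28 * 114 = 3192

3192


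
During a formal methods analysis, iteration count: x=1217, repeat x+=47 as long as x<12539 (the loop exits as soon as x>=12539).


Step 1: x goes from 1217 toward 12539 by 47; the body runs while x<12539, so iterations = ceil((bound-start)/step)
Step 2: Distance=11322
Step 3: ceil(11322/47)=241

241


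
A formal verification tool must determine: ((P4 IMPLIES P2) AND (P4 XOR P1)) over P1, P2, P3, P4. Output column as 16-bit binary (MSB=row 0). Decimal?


Formula: ((P4 IMPLIES P2) AND (P4 XOR P1)) over P1, P2, P3, P4 (16 rows)
Evaluate each row (bits = P1,P2,P3,P4, MSB first):
  row 0 [0000]: ((0 IMPLIES 0) AND (0 XOR 0)) -> 0
  row 1 [0001]: ((1 IMPLIES 0) AND (1 XOR 0)) -> 0
  row 2 [0010]: ((0 IMPLIES 0) AND (0 XOR 0)) -> 0
  row 3 [0011]: ((1 IMPLIES 0) AND (1 XOR 0)) -> 0
  row 4 [0100]: ((0 IMPLIES 1) AND (0 XOR 0)) -> 0
  row 5 [0101]: ((1 IMPLIES 1) AND (1 XOR 0)) -> 1
  row 6 [0110]: ((0 IMPLIES 1) AND (0 XOR 0)) -> 0
  row 7 [0111]: ((1 IMPLIES 1) AND (1 XOR 0)) -> 1
  row 8 [1000]: ((0 IMPLIES 0) AND (0 XOR 1)) -> 1
  row 9 [1001]: ((1 IMPLIES 0) AND (1 XOR 1)) -> 0
  row 10 [1010]: ((0 IMPLIES 0) AND (0 XOR 1)) -> 1
  row 11 [1011]: ((1 IMPLIES 0) AND (1 XOR 1)) -> 0
  row 12 [1100]: ((0 IMPLIES 1) AND (0 XOR 1)) -> 1
  row 13 [1101]: ((1 IMPLIES 1) AND (1 XOR 1)) -> 0
  row 14 [1110]: ((0 IMPLIES 1) AND (0 XOR 1)) -> 1
  row 15 [1111]: ((1 IMPLIES 1) AND (1 XOR 1)) -> 0
Full result column, 4 rows per line (P1,P2 fixed per line; P3,P4 runs 00..11 left to right):
  rows 0-3 [P1,P2=00]: 0000  = hex 0
  rows 4-7 [P1,P2=01]: 0101  = hex 5
  rows 8-11 [P1,P2=10]: 1010  = hex A
  rows 12-15 [P1,P2=11]: 1010  = hex A
Output column (row 0 .. row 15) = 0000010110101010
Output column grouped in 4s = 0000 0101 1010 1010 = 0x05AA
Convert to decimal digit by digit (value = value*16 + digit):
  0 -> 0
  0*16 + 5 = 5
  5*16 + 10 (A) = 90
  90*16 + 10 (A) = 1450
Decimal = 1450

1450


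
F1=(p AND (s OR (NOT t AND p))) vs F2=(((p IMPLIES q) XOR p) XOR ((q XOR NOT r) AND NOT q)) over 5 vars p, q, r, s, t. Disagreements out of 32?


F1 = (p AND (s OR (NOT t AND p)))
F2 = (((p IMPLIES q) XOR p) XOR ((q XOR NOT r) AND NOT q))
Evaluate both on each of 32 rows (bits = p,q,r,s,t):
  row 0 [00000]: F1=0 F2=0 -> 0
  row 1 [00001]: F1=0 F2=0 -> 0
  row 2 [00010]: F1=0 F2=0 -> 0
  row 3 [00011]: F1=0 F2=0 -> 0
  row 4 [00100]: F1=0 F2=1 (differ) -> 1
  row 5 [00101]: F1=0 F2=1 (differ) -> 1
  row 6 [00110]: F1=0 F2=1 (differ) -> 1
  row 7 [00111]: F1=0 F2=1 (differ) -> 1
  row 8 [01000]: F1=0 F2=1 (differ) -> 1
  row 9 [01001]: F1=0 F2=1 (differ) -> 1
  row 10 [01010]: F1=0 F2=1 (differ) -> 1
  row 11 [01011]: F1=0 F2=1 (differ) -> 1
  row 12 [01100]: F1=0 F2=1 (differ) -> 1
  row 13 [01101]: F1=0 F2=1 (differ) -> 1
  row 14 [01110]: F1=0 F2=1 (differ) -> 1
  row 15 [01111]: F1=0 F2=1 (differ) -> 1
  row 16 [10000]: F1=1 F2=0 (differ) -> 1
  row 17 [10001]: F1=0 F2=0 -> 0
  row 18 [10010]: F1=1 F2=0 (differ) -> 1
  row 19 [10011]: F1=1 F2=0 (differ) -> 1
  row 20 [10100]: F1=1 F2=1 -> 0
  row 21 [10101]: F1=0 F2=1 (differ) -> 1
  row 22 [10110]: F1=1 F2=1 -> 0
  row 23 [10111]: F1=1 F2=1 -> 0
  row 24 [11000]: F1=1 F2=0 (differ) -> 1
  row 25 [11001]: F1=0 F2=0 -> 0
  row 26 [11010]: F1=1 F2=0 (differ) -> 1
  row 27 [11011]: F1=1 F2=0 (differ) -> 1
  row 28 [11100]: F1=1 F2=0 (differ) -> 1
  row 29 [11101]: F1=0 F2=0 -> 0
  row 30 [11110]: F1=1 F2=0 (differ) -> 1
  row 31 [11111]: F1=1 F2=0 (differ) -> 1
Full result column, 8 rows per line (p,q fixed per line; r,s,t runs 000..111 left to right):
  rows 0-7 [p,q=00]: 00001111  (ones: 4)
  rows 8-15 [p,q=01]: 11111111  (ones: 8)
  rows 16-23 [p,q=10]: 10110100  (ones: 4)
  rows 24-31 [p,q=11]: 10111011  (ones: 6)
Disagreements = 4+8+4+6 = 22

22


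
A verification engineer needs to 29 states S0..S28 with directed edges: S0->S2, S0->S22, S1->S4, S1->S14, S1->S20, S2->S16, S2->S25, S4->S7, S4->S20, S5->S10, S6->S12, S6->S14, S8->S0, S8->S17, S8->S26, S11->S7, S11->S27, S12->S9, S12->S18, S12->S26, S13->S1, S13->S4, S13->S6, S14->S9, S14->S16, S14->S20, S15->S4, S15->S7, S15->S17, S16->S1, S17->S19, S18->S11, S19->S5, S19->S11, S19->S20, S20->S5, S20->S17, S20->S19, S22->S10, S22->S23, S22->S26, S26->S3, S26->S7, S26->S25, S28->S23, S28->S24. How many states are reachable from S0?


BFS from S0:
  layer 0: {S0}
  layer 1: {S2, S22}
  layer 2: {S10, S16, S23, S25, S26}
  layer 3: {S1, S3, S7}
  layer 4: {S4, S14, S20}
  layer 5: {S5, S9, S17, S19}
  layer 6: {S11}
  layer 7: {S27}
Reachable set: {S0, S1, S2, S3, S4, S5, S7, S9, S10, S11, S14, S16, S17, S19, S20, S22, S23, S25, S26, S27}
Count = 20

20


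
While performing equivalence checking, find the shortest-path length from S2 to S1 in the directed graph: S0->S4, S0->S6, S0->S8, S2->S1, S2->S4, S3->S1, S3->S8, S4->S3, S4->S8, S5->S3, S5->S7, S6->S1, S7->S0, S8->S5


BFS layer-by-layer from S2:
  dist 0: {S2}
  dist 1: {S1, S4}
  -> S1 reached at distance 1
Shortest path length = 1

1


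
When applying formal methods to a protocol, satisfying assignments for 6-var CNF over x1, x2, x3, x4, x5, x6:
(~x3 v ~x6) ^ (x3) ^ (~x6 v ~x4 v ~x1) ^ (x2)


CNF with 4 clauses over 6 vars (64 assignments).
An assignment satisfies CNF iff every clause has >=1 true literal.
Check each row (bits = x1,x2,x3,x4,x5,x6; clause T/F shown):
  row 0 [000000]: clauses=TFTF -> 0
  row 1 [000001]: clauses=TFTF -> 0
  row 2 [000010]: clauses=TFTF -> 0
  row 3 [000011]: clauses=TFTF -> 0
  row 4 [000100]: clauses=TFTF -> 0
  (every remaining row is evaluated the same way; all 64 results are listed next)
Full result column, 8 rows per line (x1,x2,x3 fixed per line; x4,x5,x6 runs 000..111 left to right):
  rows 0-7 [x1,x2,x3=000]: 00000000  (ones: 0)
  rows 8-15 [x1,x2,x3=001]: 00000000  (ones: 0)
  rows 16-23 [x1,x2,x3=010]: 00000000  (ones: 0)
  rows 24-31 [x1,x2,x3=011]: 10101010  (ones: 4)
  rows 32-39 [x1,x2,x3=100]: 00000000  (ones: 0)
  rows 40-47 [x1,x2,x3=101]: 00000000  (ones: 0)
  rows 48-55 [x1,x2,x3=110]: 00000000  (ones: 0)
  rows 56-63 [x1,x2,x3=111]: 10101010  (ones: 4)
Satisfying assignments = 0+0+0+4+0+0+0+4 = 8

8


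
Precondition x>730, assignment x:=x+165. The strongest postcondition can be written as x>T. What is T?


Formula: sp(P, x:=E) = exists old_x. (x = E[old_x/x]) AND P[old_x/x] (old_x is the value of x before the assignment; eliminate old_x by solving x = E[old_x/x] for old_x)
Step 1: Precondition P: x>730, i.e. old_x > 730
Step 2: Assignment gives x = old_x + 165, so old_x = x - 165
Step 3: Substitute into P: x - 165 > 730
Step 4: Simplify: x > 730+165 = 895

895


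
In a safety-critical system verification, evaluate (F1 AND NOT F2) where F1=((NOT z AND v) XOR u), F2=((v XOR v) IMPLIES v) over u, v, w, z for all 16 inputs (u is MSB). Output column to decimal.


F1 = ((NOT z AND v) XOR u)
F2 = ((v XOR v) IMPLIES v)
Counterexample to F1=>F2 is where F1=1 and F2=0.
Evaluate each row (bits = u,v,w,z, MSB first):
  row 0 [0000]: F1=0 F2=1 -> F1&~F2 -> 0
  row 1 [0001]: F1=0 F2=1 -> F1&~F2 -> 0
  row 2 [0010]: F1=0 F2=1 -> F1&~F2 -> 0
  row 3 [0011]: F1=0 F2=1 -> F1&~F2 -> 0
  row 4 [0100]: F1=1 F2=1 -> F1&~F2 -> 0
  row 5 [0101]: F1=0 F2=1 -> F1&~F2 -> 0
  row 6 [0110]: F1=1 F2=1 -> F1&~F2 -> 0
  row 7 [0111]: F1=0 F2=1 -> F1&~F2 -> 0
  row 8 [1000]: F1=1 F2=1 -> F1&~F2 -> 0
  row 9 [1001]: F1=1 F2=1 -> F1&~F2 -> 0
  row 10 [1010]: F1=1 F2=1 -> F1&~F2 -> 0
  row 11 [1011]: F1=1 F2=1 -> F1&~F2 -> 0
  row 12 [1100]: F1=0 F2=1 -> F1&~F2 -> 0
  row 13 [1101]: F1=1 F2=1 -> F1&~F2 -> 0
  row 14 [1110]: F1=0 F2=1 -> F1&~F2 -> 0
  row 15 [1111]: F1=1 F2=1 -> F1&~F2 -> 0
Full result column, 4 rows per line (u,v fixed per line; w,z runs 00..11 left to right):
  rows 0-3 [u,v=00]: 0000  = hex 0
  rows 4-7 [u,v=01]: 0000  = hex 0
  rows 8-11 [u,v=10]: 0000  = hex 0
  rows 12-15 [u,v=11]: 0000  = hex 0
Counterexample vector (row 0 .. row 15) = 0000000000000000
Output column grouped in 4s = 0000 0000 0000 0000 = 0x0000
Convert to decimal digit by digit (value = value*16 + digit):
  0 -> 0
  0*16 + 0 = 0
  0*16 + 0 = 0
  0*16 + 0 = 0
Decimal = 0

0


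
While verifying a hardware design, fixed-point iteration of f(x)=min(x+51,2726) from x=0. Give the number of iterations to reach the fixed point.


Step 1: x=0, cap=2726, increment=51
Step 2: x grows by 51 each step until capped at 2726; fixed point is x=2726
Step 3: iterations = ceil(2726/51) = 54

54


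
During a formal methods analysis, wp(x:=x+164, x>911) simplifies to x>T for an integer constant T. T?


Formula: wp(x:=E, P) = P[E/x] (substitute E for x in postcondition)
Step 1: Postcondition: x>911
Step 2: Substitute x+164 for x: x+164>911
Step 3: Solve for x: x > 911-164 = 747

747


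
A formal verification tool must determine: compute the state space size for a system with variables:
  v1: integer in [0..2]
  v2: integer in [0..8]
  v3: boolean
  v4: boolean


State space = product of domain sizes of all variables.
Domain sizes:
  v1 (integer in [0..2]): 3
  v2 (integer in [0..8]): 9
  v3 (boolean): 2
  v4 (boolean): 2
Product = 3 * 9 * 2 * 2 = 108

108


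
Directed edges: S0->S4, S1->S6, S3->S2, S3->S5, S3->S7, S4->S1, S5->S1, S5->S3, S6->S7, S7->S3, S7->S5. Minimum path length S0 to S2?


BFS layer-by-layer from S0:
  dist 0: {S0}
  dist 1: {S4}
  dist 2: {S1}
  dist 3: {S6}
  dist 4: {S7}
  dist 5: {S3, S5}
  dist 6: {S2}
  -> S2 reached at distance 6
Shortest path length = 6

6


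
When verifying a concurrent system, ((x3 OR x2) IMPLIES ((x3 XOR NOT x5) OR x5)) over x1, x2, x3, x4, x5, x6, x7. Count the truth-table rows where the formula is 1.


Formula: ((x3 OR x2) IMPLIES ((x3 XOR NOT x5) OR x5)) over 7 vars (128 rows)
Evaluate each row (x1, x2, x3, x4, x5, x6, x7 as bits, MSB first):
  row 0 [0000000]: ((0 OR 0) IMPLIES ((0 XOR NOT 0) OR 0)) -> 1
  row 1 [0000001]: ((0 OR 0) IMPLIES ((0 XOR NOT 0) OR 0)) -> 1
  row 2 [0000010]: ((0 OR 0) IMPLIES ((0 XOR NOT 0) OR 0)) -> 1
  row 3 [0000011]: ((0 OR 0) IMPLIES ((0 XOR NOT 0) OR 0)) -> 1
  row 4 [0000100]: ((0 OR 0) IMPLIES ((0 XOR NOT 1) OR 1)) -> 1
  (every remaining row is evaluated the same way; all 128 results are listed next)
Full result column, 8 rows per line (x1,x2,x3,x4 fixed per line; x5,x6,x7 runs 000..111 left to right):
  rows 0-7 [x1,x2,x3,x4=0000]: 11111111  (ones: 8)
  rows 8-15 [x1,x2,x3,x4=0001]: 11111111  (ones: 8)
  rows 16-23 [x1,x2,x3,x4=0010]: 00001111  (ones: 4)
  rows 24-31 [x1,x2,x3,x4=0011]: 00001111  (ones: 4)
  rows 32-39 [x1,x2,x3,x4=0100]: 11111111  (ones: 8)
  rows 40-47 [x1,x2,x3,x4=0101]: 11111111  (ones: 8)
  rows 48-55 [x1,x2,x3,x4=0110]: 00001111  (ones: 4)
  rows 56-63 [x1,x2,x3,x4=0111]: 00001111  (ones: 4)
  rows 64-71 [x1,x2,x3,x4=1000]: 11111111  (ones: 8)
  rows 72-79 [x1,x2,x3,x4=1001]: 11111111  (ones: 8)
  rows 80-87 [x1,x2,x3,x4=1010]: 00001111  (ones: 4)
  rows 88-95 [x1,x2,x3,x4=1011]: 00001111  (ones: 4)
  rows 96-103 [x1,x2,x3,x4=1100]: 11111111  (ones: 8)
  rows 104-111 [x1,x2,x3,x4=1101]: 11111111  (ones: 8)
  rows 112-119 [x1,x2,x3,x4=1110]: 00001111  (ones: 4)
  rows 120-127 [x1,x2,x3,x4=1111]: 00001111  (ones: 4)
Count of 1-rows = 8+8+4+4+8+8+4+4+8+8+4+4+8+8+4+4 = 96

96


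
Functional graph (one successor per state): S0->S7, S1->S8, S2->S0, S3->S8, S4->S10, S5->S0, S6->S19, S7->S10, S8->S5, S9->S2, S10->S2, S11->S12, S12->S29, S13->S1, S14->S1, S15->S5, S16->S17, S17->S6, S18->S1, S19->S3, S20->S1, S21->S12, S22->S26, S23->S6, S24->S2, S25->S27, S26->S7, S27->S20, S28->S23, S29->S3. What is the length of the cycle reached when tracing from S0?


Trace from S0 until a state repeats:
  S0 -> S7 -> S10 -> S2 -> S0
S0 first seen at step 0, revisited at step 4.
Cycle length = 4 - 0 = 4

4


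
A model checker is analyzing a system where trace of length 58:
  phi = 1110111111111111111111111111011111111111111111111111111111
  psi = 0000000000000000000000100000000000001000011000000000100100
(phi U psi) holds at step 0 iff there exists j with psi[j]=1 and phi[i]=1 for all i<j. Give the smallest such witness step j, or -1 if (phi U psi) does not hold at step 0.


(phi U psi) at 0: need smallest j with psi[j]=1 and phi[i]=1 for all i in [0,j).
Scan from step 0:
  step 0: phi=1, psi=0 -> continue
  step 1: phi=1, psi=0 -> continue
  step 2: phi=1, psi=0 -> continue
  step 3: phi=0 -> phi-prefix broken from here
  step 22: psi=1 but phi already failed -> not a witness
  step 36: psi=1 but phi already failed -> not a witness
  step 41: psi=1 but phi already failed -> not a witness
  step 42: psi=1 but phi already failed -> not a witness
  step 52: psi=1 but phi already failed -> not a witness
  step 55: psi=1 but phi already failed -> not a witness
  end of trace: no witness -> -1
Witness step = -1

-1


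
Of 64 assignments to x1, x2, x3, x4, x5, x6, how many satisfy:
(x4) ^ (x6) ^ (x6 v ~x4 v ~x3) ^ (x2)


CNF with 4 clauses over 6 vars (64 assignments).
An assignment satisfies CNF iff every clause has >=1 true literal.
Check each row (bits = x1,x2,x3,x4,x5,x6; clause T/F shown):
  row 0 [000000]: clauses=FFTF -> 0
  row 1 [000001]: clauses=FTTF -> 0
  row 2 [000010]: clauses=FFTF -> 0
  row 3 [000011]: clauses=FTTF -> 0
  row 4 [000100]: clauses=TFTF -> 0
  (every remaining row is evaluated the same way; all 64 results are listed next)
Full result column, 8 rows per line (x1,x2,x3 fixed per line; x4,x5,x6 runs 000..111 left to right):
  rows 0-7 [x1,x2,x3=000]: 00000000  (ones: 0)
  rows 8-15 [x1,x2,x3=001]: 00000000  (ones: 0)
  rows 16-23 [x1,x2,x3=010]: 00000101  (ones: 2)
  rows 24-31 [x1,x2,x3=011]: 00000101  (ones: 2)
  rows 32-39 [x1,x2,x3=100]: 00000000  (ones: 0)
  rows 40-47 [x1,x2,x3=101]: 00000000  (ones: 0)
  rows 48-55 [x1,x2,x3=110]: 00000101  (ones: 2)
  rows 56-63 [x1,x2,x3=111]: 00000101  (ones: 2)
Satisfying assignments = 0+0+2+2+0+0+2+2 = 8

8


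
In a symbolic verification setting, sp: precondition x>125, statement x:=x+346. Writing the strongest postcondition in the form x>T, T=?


Formula: sp(P, x:=E) = exists old_x. (x = E[old_x/x]) AND P[old_x/x] (old_x is the value of x before the assignment; eliminate old_x by solving x = E[old_x/x] for old_x)
Step 1: Precondition P: x>125, i.e. old_x > 125
Step 2: Assignment gives x = old_x + 346, so old_x = x - 346
Step 3: Substitute into P: x - 346 > 125
Step 4: Simplify: x > 125+346 = 471

471


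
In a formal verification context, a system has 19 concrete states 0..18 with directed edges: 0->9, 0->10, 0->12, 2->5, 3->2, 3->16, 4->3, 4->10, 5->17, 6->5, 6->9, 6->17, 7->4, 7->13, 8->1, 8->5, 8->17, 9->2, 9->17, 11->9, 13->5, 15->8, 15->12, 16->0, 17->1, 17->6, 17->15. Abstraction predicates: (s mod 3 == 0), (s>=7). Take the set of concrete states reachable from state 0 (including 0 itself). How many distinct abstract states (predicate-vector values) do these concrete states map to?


BFS from 0:
Concrete reachable: {0, 1, 2, 5, 6, 8, 9, 10, 12, 15, 17}
Abstract via predicates (s mod 3 == 0), (s>=7):
  (0,0) <- {1, 2, 5}
  (0,1) <- {8, 10, 17}
  (1,0) <- {0, 6}
  (1,1) <- {9, 12, 15}
Distinct abstract states = 4

4


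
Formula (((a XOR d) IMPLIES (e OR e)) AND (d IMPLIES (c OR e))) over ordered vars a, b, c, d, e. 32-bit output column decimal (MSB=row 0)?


Formula: (((a XOR d) IMPLIES (e OR e)) AND (d IMPLIES (c OR e))) over a, b, c, d, e (32 rows)
Evaluate each row (bits = a,b,c,d,e, MSB first):
  row 0 [00000]: (((0 XOR 0) IMPLIES (0 OR 0)) AND (0 IMPLIES (0 OR 0))) -> 1
  row 1 [00001]: (((0 XOR 0) IMPLIES (1 OR 1)) AND (0 IMPLIES (0 OR 1))) -> 1
  row 2 [00010]: (((0 XOR 1) IMPLIES (0 OR 0)) AND (1 IMPLIES (0 OR 0))) -> 0
  row 3 [00011]: (((0 XOR 1) IMPLIES (1 OR 1)) AND (1 IMPLIES (0 OR 1))) -> 1
  row 4 [00100]: (((0 XOR 0) IMPLIES (0 OR 0)) AND (0 IMPLIES (1 OR 0))) -> 1
  row 5 [00101]: (((0 XOR 0) IMPLIES (1 OR 1)) AND (0 IMPLIES (1 OR 1))) -> 1
  row 6 [00110]: (((0 XOR 1) IMPLIES (0 OR 0)) AND (1 IMPLIES (1 OR 0))) -> 0
  row 7 [00111]: (((0 XOR 1) IMPLIES (1 OR 1)) AND (1 IMPLIES (1 OR 1))) -> 1
  row 8 [01000]: (((0 XOR 0) IMPLIES (0 OR 0)) AND (0 IMPLIES (0 OR 0))) -> 1
  row 9 [01001]: (((0 XOR 0) IMPLIES (1 OR 1)) AND (0 IMPLIES (0 OR 1))) -> 1
  row 10 [01010]: (((0 XOR 1) IMPLIES (0 OR 0)) AND (1 IMPLIES (0 OR 0))) -> 0
  row 11 [01011]: (((0 XOR 1) IMPLIES (1 OR 1)) AND (1 IMPLIES (0 OR 1))) -> 1
  row 12 [01100]: (((0 XOR 0) IMPLIES (0 OR 0)) AND (0 IMPLIES (1 OR 0))) -> 1
  row 13 [01101]: (((0 XOR 0) IMPLIES (1 OR 1)) AND (0 IMPLIES (1 OR 1))) -> 1
  row 14 [01110]: (((0 XOR 1) IMPLIES (0 OR 0)) AND (1 IMPLIES (1 OR 0))) -> 0
  row 15 [01111]: (((0 XOR 1) IMPLIES (1 OR 1)) AND (1 IMPLIES (1 OR 1))) -> 1
  row 16 [10000]: (((1 XOR 0) IMPLIES (0 OR 0)) AND (0 IMPLIES (0 OR 0))) -> 0
  row 17 [10001]: (((1 XOR 0) IMPLIES (1 OR 1)) AND (0 IMPLIES (0 OR 1))) -> 1
  row 18 [10010]: (((1 XOR 1) IMPLIES (0 OR 0)) AND (1 IMPLIES (0 OR 0))) -> 0
  row 19 [10011]: (((1 XOR 1) IMPLIES (1 OR 1)) AND (1 IMPLIES (0 OR 1))) -> 1
  row 20 [10100]: (((1 XOR 0) IMPLIES (0 OR 0)) AND (0 IMPLIES (1 OR 0))) -> 0
  row 21 [10101]: (((1 XOR 0) IMPLIES (1 OR 1)) AND (0 IMPLIES (1 OR 1))) -> 1
  row 22 [10110]: (((1 XOR 1) IMPLIES (0 OR 0)) AND (1 IMPLIES (1 OR 0))) -> 1
  row 23 [10111]: (((1 XOR 1) IMPLIES (1 OR 1)) AND (1 IMPLIES (1 OR 1))) -> 1
  row 24 [11000]: (((1 XOR 0) IMPLIES (0 OR 0)) AND (0 IMPLIES (0 OR 0))) -> 0
  row 25 [11001]: (((1 XOR 0) IMPLIES (1 OR 1)) AND (0 IMPLIES (0 OR 1))) -> 1
  row 26 [11010]: (((1 XOR 1) IMPLIES (0 OR 0)) AND (1 IMPLIES (0 OR 0))) -> 0
  row 27 [11011]: (((1 XOR 1) IMPLIES (1 OR 1)) AND (1 IMPLIES (0 OR 1))) -> 1
  row 28 [11100]: (((1 XOR 0) IMPLIES (0 OR 0)) AND (0 IMPLIES (1 OR 0))) -> 0
  row 29 [11101]: (((1 XOR 0) IMPLIES (1 OR 1)) AND (0 IMPLIES (1 OR 1))) -> 1
  row 30 [11110]: (((1 XOR 1) IMPLIES (0 OR 0)) AND (1 IMPLIES (1 OR 0))) -> 1
  row 31 [11111]: (((1 XOR 1) IMPLIES (1 OR 1)) AND (1 IMPLIES (1 OR 1))) -> 1
Full result column, 4 rows per line (a,b,c fixed per line; d,e runs 00..11 left to right):
  rows 0-3 [a,b,c=000]: 1101  = hex D
  rows 4-7 [a,b,c=001]: 1101  = hex D
  rows 8-11 [a,b,c=010]: 1101  = hex D
  rows 12-15 [a,b,c=011]: 1101  = hex D
  rows 16-19 [a,b,c=100]: 0101  = hex 5
  rows 20-23 [a,b,c=101]: 0111  = hex 7
  rows 24-27 [a,b,c=110]: 0101  = hex 5
  rows 28-31 [a,b,c=111]: 0111  = hex 7
Output column (row 0 .. row 31) = 11011101110111010101011101010111
Output column grouped in 4s = 1101 1101 1101 1101 0101 0111 0101 0111 = 0xDDDD5757
Convert to decimal digit by digit (value = value*16 + digit):
  D -> 13
  13*16 + 13 (D) = 221
  221*16 + 13 (D) = 3549
  3549*16 + 13 (D) = 56797
  56797*16 + 5 = 908757
  908757*16 + 7 = 14540119
  14540119*16 + 5 = 232641909
  232641909*16 + 7 = 3722270551
Decimal = 3722270551

3722270551


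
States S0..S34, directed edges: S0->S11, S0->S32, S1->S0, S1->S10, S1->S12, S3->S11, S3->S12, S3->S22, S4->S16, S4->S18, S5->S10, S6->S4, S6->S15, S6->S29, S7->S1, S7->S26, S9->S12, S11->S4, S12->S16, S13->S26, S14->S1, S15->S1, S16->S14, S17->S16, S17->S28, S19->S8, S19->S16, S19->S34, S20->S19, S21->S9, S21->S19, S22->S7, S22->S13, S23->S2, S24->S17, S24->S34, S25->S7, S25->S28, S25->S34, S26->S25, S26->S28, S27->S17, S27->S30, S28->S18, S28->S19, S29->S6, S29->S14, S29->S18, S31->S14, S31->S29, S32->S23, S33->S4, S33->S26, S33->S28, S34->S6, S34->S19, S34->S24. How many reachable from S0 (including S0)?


BFS from S0:
  layer 0: {S0}
  layer 1: {S11, S32}
  layer 2: {S4, S23}
  layer 3: {S2, S16, S18}
  layer 4: {S14}
  layer 5: {S1}
  layer 6: {S10, S12}
Reachable set: {S0, S1, S2, S4, S10, S11, S12, S14, S16, S18, S23, S32}
Count = 12

12


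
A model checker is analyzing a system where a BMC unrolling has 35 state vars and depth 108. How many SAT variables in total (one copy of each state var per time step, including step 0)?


BMC unrolls to depth k, creating one copy of each state var for steps 0..k.
Step count = 108 + 1 = 109 (steps 0 through 108)
Vars per step = 35
Total = 35 * 109 = 3815

3815


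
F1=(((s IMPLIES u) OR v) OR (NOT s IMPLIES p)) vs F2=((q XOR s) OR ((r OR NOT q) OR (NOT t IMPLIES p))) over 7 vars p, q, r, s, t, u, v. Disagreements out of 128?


F1 = (((s IMPLIES u) OR v) OR (NOT s IMPLIES p))
F2 = ((q XOR s) OR ((r OR NOT q) OR (NOT t IMPLIES p)))
Evaluate both on each of 128 rows (bits = p,q,r,s,t,u,v):
  row 0 [0000000]: F1=1 F2=1 -> 0
  row 1 [0000001]: F1=1 F2=1 -> 0
  row 2 [0000010]: F1=1 F2=1 -> 0
  row 3 [0000011]: F1=1 F2=1 -> 0
  row 4 [0000100]: F1=1 F2=1 -> 0
  (every remaining row is evaluated the same way; all 128 results are listed next)
Full result column, 8 rows per line (p,q,r,s fixed per line; t,u,v runs 000..111 left to right):
  rows 0-7 [p,q,r,s=0000]: 00000000  (ones: 0)
  rows 8-15 [p,q,r,s=0001]: 00000000  (ones: 0)
  rows 16-23 [p,q,r,s=0010]: 00000000  (ones: 0)
  rows 24-31 [p,q,r,s=0011]: 00000000  (ones: 0)
  rows 32-39 [p,q,r,s=0100]: 00000000  (ones: 0)
  rows 40-47 [p,q,r,s=0101]: 11110000  (ones: 4)
  rows 48-55 [p,q,r,s=0110]: 00000000  (ones: 0)
  rows 56-63 [p,q,r,s=0111]: 00000000  (ones: 0)
  rows 64-71 [p,q,r,s=1000]: 00000000  (ones: 0)
  rows 72-79 [p,q,r,s=1001]: 00000000  (ones: 0)
  rows 80-87 [p,q,r,s=1010]: 00000000  (ones: 0)
  rows 88-95 [p,q,r,s=1011]: 00000000  (ones: 0)
  rows 96-103 [p,q,r,s=1100]: 00000000  (ones: 0)
  rows 104-111 [p,q,r,s=1101]: 00000000  (ones: 0)
  rows 112-119 [p,q,r,s=1110]: 00000000  (ones: 0)
  rows 120-127 [p,q,r,s=1111]: 00000000  (ones: 0)
Disagreements = 0+0+0+0+0+4+0+0+0+0+0+0+0+0+0+0 = 4

4


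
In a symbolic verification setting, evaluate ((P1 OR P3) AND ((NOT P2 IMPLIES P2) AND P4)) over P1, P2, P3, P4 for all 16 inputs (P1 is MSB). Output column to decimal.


Formula: ((P1 OR P3) AND ((NOT P2 IMPLIES P2) AND P4)) over P1, P2, P3, P4 (16 rows)
Evaluate each row (bits = P1,P2,P3,P4, MSB first):
  row 0 [0000]: ((0 OR 0) AND ((NOT 0 IMPLIES 0) AND 0)) -> 0
  row 1 [0001]: ((0 OR 0) AND ((NOT 0 IMPLIES 0) AND 1)) -> 0
  row 2 [0010]: ((0 OR 1) AND ((NOT 0 IMPLIES 0) AND 0)) -> 0
  row 3 [0011]: ((0 OR 1) AND ((NOT 0 IMPLIES 0) AND 1)) -> 0
  row 4 [0100]: ((0 OR 0) AND ((NOT 1 IMPLIES 1) AND 0)) -> 0
  row 5 [0101]: ((0 OR 0) AND ((NOT 1 IMPLIES 1) AND 1)) -> 0
  row 6 [0110]: ((0 OR 1) AND ((NOT 1 IMPLIES 1) AND 0)) -> 0
  row 7 [0111]: ((0 OR 1) AND ((NOT 1 IMPLIES 1) AND 1)) -> 1
  row 8 [1000]: ((1 OR 0) AND ((NOT 0 IMPLIES 0) AND 0)) -> 0
  row 9 [1001]: ((1 OR 0) AND ((NOT 0 IMPLIES 0) AND 1)) -> 0
  row 10 [1010]: ((1 OR 1) AND ((NOT 0 IMPLIES 0) AND 0)) -> 0
  row 11 [1011]: ((1 OR 1) AND ((NOT 0 IMPLIES 0) AND 1)) -> 0
  row 12 [1100]: ((1 OR 0) AND ((NOT 1 IMPLIES 1) AND 0)) -> 0
  row 13 [1101]: ((1 OR 0) AND ((NOT 1 IMPLIES 1) AND 1)) -> 1
  row 14 [1110]: ((1 OR 1) AND ((NOT 1 IMPLIES 1) AND 0)) -> 0
  row 15 [1111]: ((1 OR 1) AND ((NOT 1 IMPLIES 1) AND 1)) -> 1
Full result column, 4 rows per line (P1,P2 fixed per line; P3,P4 runs 00..11 left to right):
  rows 0-3 [P1,P2=00]: 0000  = hex 0
  rows 4-7 [P1,P2=01]: 0001  = hex 1
  rows 8-11 [P1,P2=10]: 0000  = hex 0
  rows 12-15 [P1,P2=11]: 0101  = hex 5
Output column (row 0 .. row 15) = 0000000100000101
Output column grouped in 4s = 0000 0001 0000 0101 = 0x0105
Convert to decimal digit by digit (value = value*16 + digit):
  0 -> 0
  0*16 + 1 = 1
  1*16 + 0 = 16
  16*16 + 5 = 261
Decimal = 261

261


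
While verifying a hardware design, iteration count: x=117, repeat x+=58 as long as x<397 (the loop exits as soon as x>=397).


Step 1: x goes from 117 toward 397 by 58; the body runs while x<397, so iterations = ceil((bound-start)/step)
Step 2: Distance=280
Step 3: ceil(280/58)=5

5


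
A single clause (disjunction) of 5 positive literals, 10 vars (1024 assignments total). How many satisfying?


Step 1: Total=2^10=1024
Step 2: Unsat when all 5 false: 2^5=32
Step 3: Sat=1024-32=992

992


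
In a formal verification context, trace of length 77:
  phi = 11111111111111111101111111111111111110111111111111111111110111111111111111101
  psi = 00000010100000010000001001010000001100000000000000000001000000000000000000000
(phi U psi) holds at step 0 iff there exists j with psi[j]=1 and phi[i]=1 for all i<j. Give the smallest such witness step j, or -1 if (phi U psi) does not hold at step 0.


(phi U psi) at 0: need smallest j with psi[j]=1 and phi[i]=1 for all i in [0,j).
Scan from step 0:
  step 0: phi=1, psi=0 -> continue
  step 1: phi=1, psi=0 -> continue
  step 2: phi=1, psi=0 -> continue
  step 3: phi=1, psi=0 -> continue
  step 6: psi=1 and phi held for [0,6) -> witness found
Witness step = 6

6


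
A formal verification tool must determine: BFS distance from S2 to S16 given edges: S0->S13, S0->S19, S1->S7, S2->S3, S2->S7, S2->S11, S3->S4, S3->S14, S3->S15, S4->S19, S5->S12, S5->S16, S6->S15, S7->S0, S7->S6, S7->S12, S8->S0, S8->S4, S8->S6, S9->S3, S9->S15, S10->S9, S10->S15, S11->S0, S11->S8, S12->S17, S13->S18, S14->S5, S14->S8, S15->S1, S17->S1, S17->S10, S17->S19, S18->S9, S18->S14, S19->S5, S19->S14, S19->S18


BFS layer-by-layer from S2:
  dist 0: {S2}
  dist 1: {S3, S7, S11}
  dist 2: {S0, S4, S6, S8, S12, S14, S15}
  dist 3: {S1, S5, S13, S17, S19}
  dist 4: {S10, S16, S18}
  -> S16 reached at distance 4
Shortest path length = 4

4


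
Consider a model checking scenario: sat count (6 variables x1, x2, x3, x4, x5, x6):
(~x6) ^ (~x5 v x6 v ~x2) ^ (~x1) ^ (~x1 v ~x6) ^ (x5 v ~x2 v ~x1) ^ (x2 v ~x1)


CNF with 6 clauses over 6 vars (64 assignments).
An assignment satisfies CNF iff every clause has >=1 true literal.
Check each row (bits = x1,x2,x3,x4,x5,x6; clause T/F shown):
  row 0 [000000]: clauses=TTTTTT -> 1
  row 1 [000001]: clauses=FTTTTT -> 0
  row 2 [000010]: clauses=TTTTTT -> 1
  row 3 [000011]: clauses=FTTTTT -> 0
  row 4 [000100]: clauses=TTTTTT -> 1
  (every remaining row is evaluated the same way; all 64 results are listed next)
Full result column, 8 rows per line (x1,x2,x3 fixed per line; x4,x5,x6 runs 000..111 left to right):
  rows 0-7 [x1,x2,x3=000]: 10101010  (ones: 4)
  rows 8-15 [x1,x2,x3=001]: 10101010  (ones: 4)
  rows 16-23 [x1,x2,x3=010]: 10001000  (ones: 2)
  rows 24-31 [x1,x2,x3=011]: 10001000  (ones: 2)
  rows 32-39 [x1,x2,x3=100]: 00000000  (ones: 0)
  rows 40-47 [x1,x2,x3=101]: 00000000  (ones: 0)
  rows 48-55 [x1,x2,x3=110]: 00000000  (ones: 0)
  rows 56-63 [x1,x2,x3=111]: 00000000  (ones: 0)
Satisfying assignments = 4+4+2+2+0+0+0+0 = 12

12


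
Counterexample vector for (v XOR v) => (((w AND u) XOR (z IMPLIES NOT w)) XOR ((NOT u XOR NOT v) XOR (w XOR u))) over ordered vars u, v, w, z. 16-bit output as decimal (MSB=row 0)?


F1 = (v XOR v)
F2 = (((w AND u) XOR (z IMPLIES NOT w)) XOR ((NOT u XOR NOT v) XOR (w XOR u)))
Counterexample to F1=>F2 is where F1=1 and F2=0.
Evaluate each row (bits = u,v,w,z, MSB first):
  row 0 [0000]: F1=0 F2=1 -> F1&~F2 -> 0
  row 1 [0001]: F1=0 F2=1 -> F1&~F2 -> 0
  row 2 [0010]: F1=0 F2=0 -> F1&~F2 -> 0
  row 3 [0011]: F1=0 F2=1 -> F1&~F2 -> 0
  row 4 [0100]: F1=0 F2=0 -> F1&~F2 -> 0
  row 5 [0101]: F1=0 F2=0 -> F1&~F2 -> 0
  row 6 [0110]: F1=0 F2=1 -> F1&~F2 -> 0
  row 7 [0111]: F1=0 F2=0 -> F1&~F2 -> 0
  row 8 [1000]: F1=0 F2=1 -> F1&~F2 -> 0
  row 9 [1001]: F1=0 F2=1 -> F1&~F2 -> 0
  row 10 [1010]: F1=0 F2=1 -> F1&~F2 -> 0
  row 11 [1011]: F1=0 F2=0 -> F1&~F2 -> 0
  row 12 [1100]: F1=0 F2=0 -> F1&~F2 -> 0
  row 13 [1101]: F1=0 F2=0 -> F1&~F2 -> 0
  row 14 [1110]: F1=0 F2=0 -> F1&~F2 -> 0
  row 15 [1111]: F1=0 F2=1 -> F1&~F2 -> 0
Full result column, 4 rows per line (u,v fixed per line; w,z runs 00..11 left to right):
  rows 0-3 [u,v=00]: 0000  = hex 0
  rows 4-7 [u,v=01]: 0000  = hex 0
  rows 8-11 [u,v=10]: 0000  = hex 0
  rows 12-15 [u,v=11]: 0000  = hex 0
Counterexample vector (row 0 .. row 15) = 0000000000000000
Output column grouped in 4s = 0000 0000 0000 0000 = 0x0000
Convert to decimal digit by digit (value = value*16 + digit):
  0 -> 0
  0*16 + 0 = 0
  0*16 + 0 = 0
  0*16 + 0 = 0
Decimal = 0

0


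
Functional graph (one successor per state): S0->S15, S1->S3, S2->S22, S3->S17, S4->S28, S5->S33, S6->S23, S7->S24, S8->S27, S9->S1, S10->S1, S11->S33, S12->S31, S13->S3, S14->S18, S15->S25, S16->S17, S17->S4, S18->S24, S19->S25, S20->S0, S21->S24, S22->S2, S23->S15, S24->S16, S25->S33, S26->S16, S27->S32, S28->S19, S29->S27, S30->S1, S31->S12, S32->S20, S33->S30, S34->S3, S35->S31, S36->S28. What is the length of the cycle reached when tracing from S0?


Trace from S0 until a state repeats:
  S0 -> S15 -> S25 -> S33 -> S30 -> S1 -> S3 -> S17 -> S4 -> S28 -> S19 -> S25
S25 first seen at step 2, revisited at step 11.
Cycle length = 11 - 2 = 9

9


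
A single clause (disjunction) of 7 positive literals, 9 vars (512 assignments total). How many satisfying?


Step 1: Total=2^9=512
Step 2: Unsat when all 7 false: 2^2=4
Step 3: Sat=512-4=508

508


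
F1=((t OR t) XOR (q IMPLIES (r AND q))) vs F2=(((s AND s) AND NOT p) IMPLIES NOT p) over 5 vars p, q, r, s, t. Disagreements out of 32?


F1 = ((t OR t) XOR (q IMPLIES (r AND q)))
F2 = (((s AND s) AND NOT p) IMPLIES NOT p)
Evaluate both on each of 32 rows (bits = p,q,r,s,t):
  row 0 [00000]: F1=1 F2=1 -> 0
  row 1 [00001]: F1=0 F2=1 (differ) -> 1
  row 2 [00010]: F1=1 F2=1 -> 0
  row 3 [00011]: F1=0 F2=1 (differ) -> 1
  row 4 [00100]: F1=1 F2=1 -> 0
  row 5 [00101]: F1=0 F2=1 (differ) -> 1
  row 6 [00110]: F1=1 F2=1 -> 0
  row 7 [00111]: F1=0 F2=1 (differ) -> 1
  row 8 [01000]: F1=0 F2=1 (differ) -> 1
  row 9 [01001]: F1=1 F2=1 -> 0
  row 10 [01010]: F1=0 F2=1 (differ) -> 1
  row 11 [01011]: F1=1 F2=1 -> 0
  row 12 [01100]: F1=1 F2=1 -> 0
  row 13 [01101]: F1=0 F2=1 (differ) -> 1
  row 14 [01110]: F1=1 F2=1 -> 0
  row 15 [01111]: F1=0 F2=1 (differ) -> 1
  row 16 [10000]: F1=1 F2=1 -> 0
  row 17 [10001]: F1=0 F2=1 (differ) -> 1
  row 18 [10010]: F1=1 F2=1 -> 0
  row 19 [10011]: F1=0 F2=1 (differ) -> 1
  row 20 [10100]: F1=1 F2=1 -> 0
  row 21 [10101]: F1=0 F2=1 (differ) -> 1
  row 22 [10110]: F1=1 F2=1 -> 0
  row 23 [10111]: F1=0 F2=1 (differ) -> 1
  row 24 [11000]: F1=0 F2=1 (differ) -> 1
  row 25 [11001]: F1=1 F2=1 -> 0
  row 26 [11010]: F1=0 F2=1 (differ) -> 1
  row 27 [11011]: F1=1 F2=1 -> 0
  row 28 [11100]: F1=1 F2=1 -> 0
  row 29 [11101]: F1=0 F2=1 (differ) -> 1
  row 30 [11110]: F1=1 F2=1 -> 0
  row 31 [11111]: F1=0 F2=1 (differ) -> 1
Full result column, 8 rows per line (p,q fixed per line; r,s,t runs 000..111 left to right):
  rows 0-7 [p,q=00]: 01010101  (ones: 4)
  rows 8-15 [p,q=01]: 10100101  (ones: 4)
  rows 16-23 [p,q=10]: 01010101  (ones: 4)
  rows 24-31 [p,q=11]: 10100101  (ones: 4)
Disagreements = 4+4+4+4 = 16

16


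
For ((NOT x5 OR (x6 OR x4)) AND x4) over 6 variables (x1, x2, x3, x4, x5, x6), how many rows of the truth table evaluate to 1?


Formula: ((NOT x5 OR (x6 OR x4)) AND x4) over 6 vars (64 rows)
Evaluate each row (x1, x2, x3, x4, x5, x6 as bits, MSB first):
  row 0 [000000]: ((NOT 0 OR (0 OR 0)) AND 0) -> 0
  row 1 [000001]: ((NOT 0 OR (1 OR 0)) AND 0) -> 0
  row 2 [000010]: ((NOT 1 OR (0 OR 0)) AND 0) -> 0
  row 3 [000011]: ((NOT 1 OR (1 OR 0)) AND 0) -> 0
  row 4 [000100]: ((NOT 0 OR (0 OR 1)) AND 1) -> 1
  (every remaining row is evaluated the same way; all 64 results are listed next)
Full result column, 8 rows per line (x1,x2,x3 fixed per line; x4,x5,x6 runs 000..111 left to right):
  rows 0-7 [x1,x2,x3=000]: 00001111  (ones: 4)
  rows 8-15 [x1,x2,x3=001]: 00001111  (ones: 4)
  rows 16-23 [x1,x2,x3=010]: 00001111  (ones: 4)
  rows 24-31 [x1,x2,x3=011]: 00001111  (ones: 4)
  rows 32-39 [x1,x2,x3=100]: 00001111  (ones: 4)
  rows 40-47 [x1,x2,x3=101]: 00001111  (ones: 4)
  rows 48-55 [x1,x2,x3=110]: 00001111  (ones: 4)
  rows 56-63 [x1,x2,x3=111]: 00001111  (ones: 4)
Count of 1-rows = 4+4+4+4+4+4+4+4 = 32

32


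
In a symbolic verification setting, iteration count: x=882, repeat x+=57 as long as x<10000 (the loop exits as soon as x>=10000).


Step 1: x goes from 882 toward 10000 by 57; the body runs while x<10000, so iterations = ceil((bound-start)/step)
Step 2: Distance=9118
Step 3: ceil(9118/57)=160

160


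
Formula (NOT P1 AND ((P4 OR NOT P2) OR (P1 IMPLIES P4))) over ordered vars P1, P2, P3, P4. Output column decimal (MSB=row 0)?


Formula: (NOT P1 AND ((P4 OR NOT P2) OR (P1 IMPLIES P4))) over P1, P2, P3, P4 (16 rows)
Evaluate each row (bits = P1,P2,P3,P4, MSB first):
  row 0 [0000]: (NOT 0 AND ((0 OR NOT 0) OR (0 IMPLIES 0))) -> 1
  row 1 [0001]: (NOT 0 AND ((1 OR NOT 0) OR (0 IMPLIES 1))) -> 1
  row 2 [0010]: (NOT 0 AND ((0 OR NOT 0) OR (0 IMPLIES 0))) -> 1
  row 3 [0011]: (NOT 0 AND ((1 OR NOT 0) OR (0 IMPLIES 1))) -> 1
  row 4 [0100]: (NOT 0 AND ((0 OR NOT 1) OR (0 IMPLIES 0))) -> 1
  row 5 [0101]: (NOT 0 AND ((1 OR NOT 1) OR (0 IMPLIES 1))) -> 1
  row 6 [0110]: (NOT 0 AND ((0 OR NOT 1) OR (0 IMPLIES 0))) -> 1
  row 7 [0111]: (NOT 0 AND ((1 OR NOT 1) OR (0 IMPLIES 1))) -> 1
  row 8 [1000]: (NOT 1 AND ((0 OR NOT 0) OR (1 IMPLIES 0))) -> 0
  row 9 [1001]: (NOT 1 AND ((1 OR NOT 0) OR (1 IMPLIES 1))) -> 0
  row 10 [1010]: (NOT 1 AND ((0 OR NOT 0) OR (1 IMPLIES 0))) -> 0
  row 11 [1011]: (NOT 1 AND ((1 OR NOT 0) OR (1 IMPLIES 1))) -> 0
  row 12 [1100]: (NOT 1 AND ((0 OR NOT 1) OR (1 IMPLIES 0))) -> 0
  row 13 [1101]: (NOT 1 AND ((1 OR NOT 1) OR (1 IMPLIES 1))) -> 0
  row 14 [1110]: (NOT 1 AND ((0 OR NOT 1) OR (1 IMPLIES 0))) -> 0
  row 15 [1111]: (NOT 1 AND ((1 OR NOT 1) OR (1 IMPLIES 1))) -> 0
Full result column, 4 rows per line (P1,P2 fixed per line; P3,P4 runs 00..11 left to right):
  rows 0-3 [P1,P2=00]: 1111  = hex F
  rows 4-7 [P1,P2=01]: 1111  = hex F
  rows 8-11 [P1,P2=10]: 0000  = hex 0
  rows 12-15 [P1,P2=11]: 0000  = hex 0
Output column (row 0 .. row 15) = 1111111100000000
Output column grouped in 4s = 1111 1111 0000 0000 = 0xFF00
Convert to decimal digit by digit (value = value*16 + digit):
  F -> 15
  15*16 + 15 (F) = 255
  255*16 + 0 = 4080
  4080*16 + 0 = 65280
Decimal = 65280

65280


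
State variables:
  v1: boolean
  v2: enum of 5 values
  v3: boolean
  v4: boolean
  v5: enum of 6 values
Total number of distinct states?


State space = product of domain sizes of all variables.
Domain sizes:
  v1 (boolean): 2
  v2 (enum of 5 values): 5
  v3 (boolean): 2
  v4 (boolean): 2
  v5 (enum of 6 values): 6
Product = 2 * 5 * 2 * 2 * 6 = 240

240


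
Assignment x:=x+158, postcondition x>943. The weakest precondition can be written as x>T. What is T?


Formula: wp(x:=E, P) = P[E/x] (substitute E for x in postcondition)
Step 1: Postcondition: x>943
Step 2: Substitute x+158 for x: x+158>943
Step 3: Solve for x: x > 943-158 = 785

785


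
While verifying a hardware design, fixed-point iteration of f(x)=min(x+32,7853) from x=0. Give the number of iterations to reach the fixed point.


Step 1: x=0, cap=7853, increment=32
Step 2: x grows by 32 each step until capped at 7853; fixed point is x=7853
Step 3: iterations = ceil(7853/32) = 246

246


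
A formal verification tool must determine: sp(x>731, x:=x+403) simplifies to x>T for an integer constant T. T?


Formula: sp(P, x:=E) = exists old_x. (x = E[old_x/x]) AND P[old_x/x] (old_x is the value of x before the assignment; eliminate old_x by solving x = E[old_x/x] for old_x)
Step 1: Precondition P: x>731, i.e. old_x > 731
Step 2: Assignment gives x = old_x + 403, so old_x = x - 403
Step 3: Substitute into P: x - 403 > 731
Step 4: Simplify: x > 731+403 = 1134

1134


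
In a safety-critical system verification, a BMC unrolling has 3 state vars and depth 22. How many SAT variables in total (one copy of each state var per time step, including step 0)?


BMC unrolls to depth k, creating one copy of each state var for steps 0..k.
Step count = 22 + 1 = 23 (steps 0 through 22)
Vars per step = 3
Total = 3 * 23 = 69

69


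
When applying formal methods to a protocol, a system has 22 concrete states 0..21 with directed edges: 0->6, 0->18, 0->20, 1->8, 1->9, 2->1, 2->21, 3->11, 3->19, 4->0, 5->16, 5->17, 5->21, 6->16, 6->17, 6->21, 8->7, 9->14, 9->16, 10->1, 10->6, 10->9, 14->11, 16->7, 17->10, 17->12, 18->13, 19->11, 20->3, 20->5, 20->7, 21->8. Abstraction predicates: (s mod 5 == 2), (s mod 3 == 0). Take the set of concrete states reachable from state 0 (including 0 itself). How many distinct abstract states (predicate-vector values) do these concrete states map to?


BFS from 0:
Concrete reachable: {0, 1, 3, 5, 6, 7, 8, 9, 10, 11, 12, 13, 14, 16, 17, 18, 19, 20, 21}
Abstract via predicates (s mod 5 == 2), (s mod 3 == 0):
  (0,0) <- {1, 5, 8, 10, 11, 13, 14, 16, 19, 20}
  (0,1) <- {0, 3, 6, 9, 18, 21}
  (1,0) <- {7, 17}
  (1,1) <- {12}
Distinct abstract states = 4

4


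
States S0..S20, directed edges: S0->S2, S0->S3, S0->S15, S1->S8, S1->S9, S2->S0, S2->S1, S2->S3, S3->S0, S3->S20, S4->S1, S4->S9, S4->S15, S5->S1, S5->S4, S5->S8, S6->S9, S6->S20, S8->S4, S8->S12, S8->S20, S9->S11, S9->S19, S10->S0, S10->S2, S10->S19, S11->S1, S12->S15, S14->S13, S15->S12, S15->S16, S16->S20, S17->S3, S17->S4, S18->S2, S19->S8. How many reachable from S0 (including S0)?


BFS from S0:
  layer 0: {S0}
  layer 1: {S2, S3, S15}
  layer 2: {S1, S12, S16, S20}
  layer 3: {S8, S9}
  layer 4: {S4, S11, S19}
Reachable set: {S0, S1, S2, S3, S4, S8, S9, S11, S12, S15, S16, S19, S20}
Count = 13

13


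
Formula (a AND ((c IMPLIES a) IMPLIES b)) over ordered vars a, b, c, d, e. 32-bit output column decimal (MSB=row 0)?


Formula: (a AND ((c IMPLIES a) IMPLIES b)) over a, b, c, d, e (32 rows)
Evaluate each row (bits = a,b,c,d,e, MSB first):
  row 0 [00000]: (0 AND ((0 IMPLIES 0) IMPLIES 0)) -> 0
  row 1 [00001]: (0 AND ((0 IMPLIES 0) IMPLIES 0)) -> 0
  row 2 [00010]: (0 AND ((0 IMPLIES 0) IMPLIES 0)) -> 0
  row 3 [00011]: (0 AND ((0 IMPLIES 0) IMPLIES 0)) -> 0
  row 4 [00100]: (0 AND ((1 IMPLIES 0) IMPLIES 0)) -> 0
  row 5 [00101]: (0 AND ((1 IMPLIES 0) IMPLIES 0)) -> 0
  row 6 [00110]: (0 AND ((1 IMPLIES 0) IMPLIES 0)) -> 0
  row 7 [00111]: (0 AND ((1 IMPLIES 0) IMPLIES 0)) -> 0
  row 8 [01000]: (0 AND ((0 IMPLIES 0) IMPLIES 1)) -> 0
  row 9 [01001]: (0 AND ((0 IMPLIES 0) IMPLIES 1)) -> 0
  row 10 [01010]: (0 AND ((0 IMPLIES 0) IMPLIES 1)) -> 0
  row 11 [01011]: (0 AND ((0 IMPLIES 0) IMPLIES 1)) -> 0
  row 12 [01100]: (0 AND ((1 IMPLIES 0) IMPLIES 1)) -> 0
  row 13 [01101]: (0 AND ((1 IMPLIES 0) IMPLIES 1)) -> 0
  row 14 [01110]: (0 AND ((1 IMPLIES 0) IMPLIES 1)) -> 0
  row 15 [01111]: (0 AND ((1 IMPLIES 0) IMPLIES 1)) -> 0
  row 16 [10000]: (1 AND ((0 IMPLIES 1) IMPLIES 0)) -> 0
  row 17 [10001]: (1 AND ((0 IMPLIES 1) IMPLIES 0)) -> 0
  row 18 [10010]: (1 AND ((0 IMPLIES 1) IMPLIES 0)) -> 0
  row 19 [10011]: (1 AND ((0 IMPLIES 1) IMPLIES 0)) -> 0
  row 20 [10100]: (1 AND ((1 IMPLIES 1) IMPLIES 0)) -> 0
  row 21 [10101]: (1 AND ((1 IMPLIES 1) IMPLIES 0)) -> 0
  row 22 [10110]: (1 AND ((1 IMPLIES 1) IMPLIES 0)) -> 0
  row 23 [10111]: (1 AND ((1 IMPLIES 1) IMPLIES 0)) -> 0
  row 24 [11000]: (1 AND ((0 IMPLIES 1) IMPLIES 1)) -> 1
  row 25 [11001]: (1 AND ((0 IMPLIES 1) IMPLIES 1)) -> 1
  row 26 [11010]: (1 AND ((0 IMPLIES 1) IMPLIES 1)) -> 1
  row 27 [11011]: (1 AND ((0 IMPLIES 1) IMPLIES 1)) -> 1
  row 28 [11100]: (1 AND ((1 IMPLIES 1) IMPLIES 1)) -> 1
  row 29 [11101]: (1 AND ((1 IMPLIES 1) IMPLIES 1)) -> 1
  row 30 [11110]: (1 AND ((1 IMPLIES 1) IMPLIES 1)) -> 1
  row 31 [11111]: (1 AND ((1 IMPLIES 1) IMPLIES 1)) -> 1
Full result column, 4 rows per line (a,b,c fixed per line; d,e runs 00..11 left to right):
  rows 0-3 [a,b,c=000]: 0000  = hex 0
  rows 4-7 [a,b,c=001]: 0000  = hex 0
  rows 8-11 [a,b,c=010]: 0000  = hex 0
  rows 12-15 [a,b,c=011]: 0000  = hex 0
  rows 16-19 [a,b,c=100]: 0000  = hex 0
  rows 20-23 [a,b,c=101]: 0000  = hex 0
  rows 24-27 [a,b,c=110]: 1111  = hex F
  rows 28-31 [a,b,c=111]: 1111  = hex F
Output column (row 0 .. row 31) = 00000000000000000000000011111111
Output column grouped in 4s = 0000 0000 0000 0000 0000 0000 1111 1111 = 0x000000FF
Convert to decimal digit by digit (value = value*16 + digit):
  0 -> 0
  0*16 + 0 = 0
  0*16 + 0 = 0
  0*16 + 0 = 0
  0*16 + 0 = 0
  0*16 + 0 = 0
  0*16 + 15 (F) = 15
  15*16 + 15 (F) = 255
Decimal = 255

255
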